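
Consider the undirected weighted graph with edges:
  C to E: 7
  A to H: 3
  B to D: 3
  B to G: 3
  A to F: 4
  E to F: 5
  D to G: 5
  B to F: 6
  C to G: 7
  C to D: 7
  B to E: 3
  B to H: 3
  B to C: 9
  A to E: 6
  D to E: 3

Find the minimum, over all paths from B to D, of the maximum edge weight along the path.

3

Checking several routes:
B - E - D: max(3, 3) = 3
B - H - A - E - D: max(3, 3, 6, 3) = 6
B - G - D: max(3, 5) = 5
B - D: max(3) = 3
B - H - A - F - E - D: max(3, 3, 4, 5, 3) = 5
B - F - E - D: max(6, 5, 3) = 6
Smallest bottleneck: 3.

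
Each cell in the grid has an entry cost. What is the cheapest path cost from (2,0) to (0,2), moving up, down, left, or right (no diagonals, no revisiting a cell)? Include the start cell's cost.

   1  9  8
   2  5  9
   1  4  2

Path r2c0→r1c0→r0c0→r0c1→r0c2: 1 + 2 + 1 + 9 + 8 = 21.

21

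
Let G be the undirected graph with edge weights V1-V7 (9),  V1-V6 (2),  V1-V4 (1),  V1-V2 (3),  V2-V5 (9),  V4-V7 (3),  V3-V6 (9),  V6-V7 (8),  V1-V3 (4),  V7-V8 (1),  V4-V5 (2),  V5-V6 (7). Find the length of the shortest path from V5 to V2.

A few of the V5→V2 routes:
V5→V4→V7→V6→V1→V2: 2 + 3 + 8 + 2 + 3 = 18
V5→V4→V1→V2: 2 + 1 + 3 = 6
V5→V4→V7→V1→V2: 2 + 3 + 9 + 3 = 17
V5→V6→V1→V2: 7 + 2 + 3 = 12
V5→V2: 9
V5→V6→V7→V4→V1→V2: 7 + 8 + 3 + 1 + 3 = 22
Best route has total 6.

6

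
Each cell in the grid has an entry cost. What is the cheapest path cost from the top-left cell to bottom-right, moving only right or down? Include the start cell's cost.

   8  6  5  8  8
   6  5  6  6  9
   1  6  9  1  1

One optimal route is [0,0] -> [1,0] -> [2,0] -> [2,1] -> [2,2] -> [2,3] -> [2,4].
Its cost is 8 + 6 + 1 + 6 + 9 + 1 + 1 = 32.
(Top row then right column would cost 45.)

32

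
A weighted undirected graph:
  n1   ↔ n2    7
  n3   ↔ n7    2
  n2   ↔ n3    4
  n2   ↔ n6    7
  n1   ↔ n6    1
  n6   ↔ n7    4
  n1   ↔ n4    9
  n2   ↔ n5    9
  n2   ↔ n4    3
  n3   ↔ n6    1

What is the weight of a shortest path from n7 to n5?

15

A few of the n7→n5 routes:
n7 - n3 - n6 - n2 - n5: 2 + 1 + 7 + 9 = 19
n7 - n3 - n6 - n1 - n2 - n5: 2 + 1 + 1 + 7 + 9 = 20
n7 - n6 - n2 - n5: 4 + 7 + 9 = 20
n7 - n6 - n3 - n2 - n5: 4 + 1 + 4 + 9 = 18
n7 - n3 - n2 - n5: 2 + 4 + 9 = 15
Shortest: 15.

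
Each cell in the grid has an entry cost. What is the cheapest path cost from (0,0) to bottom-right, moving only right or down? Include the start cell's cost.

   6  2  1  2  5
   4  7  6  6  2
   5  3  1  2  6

Take r0c0→r0c1→r0c2→r0c3→r0c4→r1c4→r2c4 for a total of 6 + 2 + 1 + 2 + 5 + 2 + 6 = 24.

24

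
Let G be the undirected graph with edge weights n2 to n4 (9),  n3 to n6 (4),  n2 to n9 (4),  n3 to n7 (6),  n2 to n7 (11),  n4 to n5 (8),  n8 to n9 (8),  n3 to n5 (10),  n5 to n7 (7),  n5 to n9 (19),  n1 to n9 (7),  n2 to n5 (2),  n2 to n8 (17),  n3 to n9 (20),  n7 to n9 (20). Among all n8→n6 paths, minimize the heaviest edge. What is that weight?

8

Some routes from n8 to n6:
n8 - n9 - n2 - n5 - n7 - n3 - n6: max(8, 4, 2, 7, 6, 4) = 8
n8 - n9 - n2 - n4 - n5 - n7 - n3 - n6: max(8, 4, 9, 8, 7, 6, 4) = 9
n8 - n9 - n2 - n4 - n5 - n3 - n6: max(8, 4, 9, 8, 10, 4) = 10
Smallest bottleneck: 8.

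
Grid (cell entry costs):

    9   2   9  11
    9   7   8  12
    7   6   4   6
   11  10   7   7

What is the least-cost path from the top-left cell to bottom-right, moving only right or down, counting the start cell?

41

Cheapest: [0,0] -> [0,1] -> [1,1] -> [2,1] -> [2,2] -> [2,3] -> [3,3]
  9 + 2 + 7 + 6 + 4 + 6 + 7 = 41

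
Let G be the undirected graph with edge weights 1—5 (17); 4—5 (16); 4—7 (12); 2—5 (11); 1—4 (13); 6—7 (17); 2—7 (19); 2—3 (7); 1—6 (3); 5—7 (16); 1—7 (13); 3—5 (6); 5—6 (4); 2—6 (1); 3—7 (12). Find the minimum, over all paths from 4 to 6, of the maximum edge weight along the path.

12

Comparing a few candidate routes:
4 -> 7 -> 3 -> 2 -> 6: max(12, 12, 7, 1) = 12
4 -> 7 -> 3 -> 5 -> 6: max(12, 12, 6, 4) = 12
4 -> 7 -> 3 -> 2 -> 5 -> 6: max(12, 12, 7, 11, 4) = 12
4 -> 7 -> 3 -> 5 -> 2 -> 6: max(12, 12, 6, 11, 1) = 12
The minimum achievable maximum is 12.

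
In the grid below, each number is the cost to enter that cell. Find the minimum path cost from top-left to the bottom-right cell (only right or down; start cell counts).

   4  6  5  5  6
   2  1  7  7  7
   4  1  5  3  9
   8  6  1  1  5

Take (0,0) (1,0) (1,1) (2,1) (2,2) (3,2) (3,3) (3,4) for a total of 4 + 2 + 1 + 1 + 5 + 1 + 1 + 5 = 20.
For comparison, the top-then-right route costs 47.

20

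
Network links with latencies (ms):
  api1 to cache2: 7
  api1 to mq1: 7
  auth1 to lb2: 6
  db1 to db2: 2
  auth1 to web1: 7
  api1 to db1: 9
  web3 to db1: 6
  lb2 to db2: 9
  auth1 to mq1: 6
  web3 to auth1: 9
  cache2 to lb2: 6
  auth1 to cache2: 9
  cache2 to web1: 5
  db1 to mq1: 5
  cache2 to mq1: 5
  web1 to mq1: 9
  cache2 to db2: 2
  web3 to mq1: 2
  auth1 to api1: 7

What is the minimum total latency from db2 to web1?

Checking several routes:
db2 → cache2 → mq1 → web1: 2 + 5 + 9 = 16
db2 → cache2 → web1: 2 + 5 = 7
db2 → db1 → mq1 → cache2 → web1: 2 + 5 + 5 + 5 = 17
db2 → db1 → mq1 → web1: 2 + 5 + 9 = 16
Best route has total 7 ms.

7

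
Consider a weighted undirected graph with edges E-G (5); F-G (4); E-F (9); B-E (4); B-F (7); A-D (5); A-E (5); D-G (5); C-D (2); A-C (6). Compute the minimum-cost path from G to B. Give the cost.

9

Checking several routes:
G→D→A→E→B: 5 + 5 + 5 + 4 = 19
G→E→B: 5 + 4 = 9
G→F→E→B: 4 + 9 + 4 = 17
G→E→F→B: 5 + 9 + 7 = 21
G→F→B: 4 + 7 = 11
The minimum is 9.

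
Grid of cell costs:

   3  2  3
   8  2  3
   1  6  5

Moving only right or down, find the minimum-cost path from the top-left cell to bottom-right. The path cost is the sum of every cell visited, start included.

Path [0,0] → [0,1] → [1,1] → [1,2] → [2,2]: 3 + 2 + 2 + 3 + 5 = 15.

15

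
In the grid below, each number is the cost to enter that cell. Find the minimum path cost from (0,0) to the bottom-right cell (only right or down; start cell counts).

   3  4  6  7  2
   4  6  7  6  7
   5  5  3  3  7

Path [0,0] -> [1,0] -> [2,0] -> [2,1] -> [2,2] -> [2,3] -> [2,4]: 3 + 4 + 5 + 5 + 3 + 3 + 7 = 30.
(Top row then right column would cost 36.)

30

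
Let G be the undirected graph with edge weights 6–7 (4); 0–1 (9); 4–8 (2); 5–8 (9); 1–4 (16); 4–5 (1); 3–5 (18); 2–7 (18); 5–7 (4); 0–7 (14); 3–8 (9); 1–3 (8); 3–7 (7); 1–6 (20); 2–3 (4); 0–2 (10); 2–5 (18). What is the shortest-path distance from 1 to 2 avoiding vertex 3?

Comparing a few candidate routes:
1 → 0 → 7 → 2: 9 + 14 + 18 = 41
1 → 4 → 5 → 7 → 2: 16 + 1 + 4 + 18 = 39
1 → 4 → 5 → 2: 16 + 1 + 18 = 35
1 → 6 → 7 → 2: 20 + 4 + 18 = 42
1 → 0 → 2: 9 + 10 = 19
1 → 4 → 8 → 5 → 2: 16 + 2 + 9 + 18 = 45
Best route has total 19.

19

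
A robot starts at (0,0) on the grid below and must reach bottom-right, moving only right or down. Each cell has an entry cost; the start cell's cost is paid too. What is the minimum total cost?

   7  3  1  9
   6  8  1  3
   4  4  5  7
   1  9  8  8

30

Path r0c0 -> r0c1 -> r0c2 -> r1c2 -> r1c3 -> r2c3 -> r3c3: 7 + 3 + 1 + 1 + 3 + 7 + 8 = 30.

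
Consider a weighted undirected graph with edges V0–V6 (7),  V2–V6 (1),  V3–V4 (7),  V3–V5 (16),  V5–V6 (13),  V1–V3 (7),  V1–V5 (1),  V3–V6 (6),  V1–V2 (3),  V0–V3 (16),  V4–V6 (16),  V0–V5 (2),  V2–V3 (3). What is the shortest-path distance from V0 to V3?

A few of the V0→V3 routes:
V0→V3: 16
V0→V6→V3: 7 + 6 = 13
V0→V6→V2→V3: 7 + 1 + 3 = 11
V0→V5→V1→V2→V6→V3: 2 + 1 + 3 + 1 + 6 = 13
V0→V5→V1→V3: 2 + 1 + 7 = 10
V0→V5→V1→V2→V3: 2 + 1 + 3 + 3 = 9
Shortest: 9.

9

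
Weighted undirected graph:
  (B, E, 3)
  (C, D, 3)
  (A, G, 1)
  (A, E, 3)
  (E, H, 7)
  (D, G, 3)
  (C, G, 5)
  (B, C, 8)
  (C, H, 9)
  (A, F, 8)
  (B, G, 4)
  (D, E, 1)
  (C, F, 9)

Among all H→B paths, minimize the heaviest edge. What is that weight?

Some routes from H to B:
H -> E -> D -> C -> G -> B: max(7, 1, 3, 5, 4) = 7
H -> E -> A -> G -> B: max(7, 3, 1, 4) = 7
H -> E -> D -> C -> B: max(7, 1, 3, 8) = 8
H -> E -> D -> G -> B: max(7, 1, 3, 4) = 7
H -> E -> B: max(7, 3) = 7
Smallest bottleneck: 7.

7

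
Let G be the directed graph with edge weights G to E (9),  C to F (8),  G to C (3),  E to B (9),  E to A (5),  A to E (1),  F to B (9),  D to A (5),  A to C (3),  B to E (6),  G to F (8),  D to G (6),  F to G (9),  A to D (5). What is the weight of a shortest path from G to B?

Paths from G to B:
G → E → A → C → F → B: 9 + 5 + 3 + 8 + 9 = 34
G → F → B: 8 + 9 = 17
G → E → B: 9 + 9 = 18
G → C → F → B: 3 + 8 + 9 = 20
Best route has total 17.

17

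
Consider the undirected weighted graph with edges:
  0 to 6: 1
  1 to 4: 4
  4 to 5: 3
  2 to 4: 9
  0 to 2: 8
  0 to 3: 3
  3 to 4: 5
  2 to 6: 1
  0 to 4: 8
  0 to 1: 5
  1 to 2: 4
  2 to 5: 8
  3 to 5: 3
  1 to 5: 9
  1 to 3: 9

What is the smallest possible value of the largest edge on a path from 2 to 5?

A few of the 2→5 routes:
2 → 1 → 4 → 5: max(4, 4, 3) = 4
2 → 6 → 0 → 3 → 5: max(1, 1, 3, 3) = 3
2 → 6 → 0 → 1 → 4 → 3 → 5: max(1, 1, 5, 4, 5, 3) = 5
Best route has worst link 3.

3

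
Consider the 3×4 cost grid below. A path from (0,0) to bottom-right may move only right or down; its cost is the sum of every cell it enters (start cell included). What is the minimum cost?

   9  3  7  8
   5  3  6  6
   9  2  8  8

33

Cheapest: r0c0 → r0c1 → r1c1 → r2c1 → r2c2 → r2c3
  9 + 3 + 3 + 2 + 8 + 8 = 33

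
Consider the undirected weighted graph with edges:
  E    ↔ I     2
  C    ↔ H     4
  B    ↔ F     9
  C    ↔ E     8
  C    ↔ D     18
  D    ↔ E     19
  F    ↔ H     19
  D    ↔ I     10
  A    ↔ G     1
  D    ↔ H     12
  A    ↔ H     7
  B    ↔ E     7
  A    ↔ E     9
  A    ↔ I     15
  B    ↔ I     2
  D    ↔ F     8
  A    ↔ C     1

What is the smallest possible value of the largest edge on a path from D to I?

Comparing a few candidate routes:
D - H - A - E - B - I: max(12, 7, 9, 7, 2) = 12
D - H - A - E - I: max(12, 7, 9, 2) = 12
D - F - B - I: max(8, 9, 2) = 9
D - F - B - E - I: max(8, 9, 7, 2) = 9
D - I: max(10) = 10
D - H - A - C - E - B - I: max(12, 7, 1, 8, 7, 2) = 12
Smallest bottleneck: 9.

9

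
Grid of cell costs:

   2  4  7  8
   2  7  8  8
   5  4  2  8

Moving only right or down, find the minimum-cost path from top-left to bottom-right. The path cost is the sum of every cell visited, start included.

Cheapest: [0,0] -> [1,0] -> [2,0] -> [2,1] -> [2,2] -> [2,3]
  2 + 2 + 5 + 4 + 2 + 8 = 23
(Top row then right column would cost 37.)

23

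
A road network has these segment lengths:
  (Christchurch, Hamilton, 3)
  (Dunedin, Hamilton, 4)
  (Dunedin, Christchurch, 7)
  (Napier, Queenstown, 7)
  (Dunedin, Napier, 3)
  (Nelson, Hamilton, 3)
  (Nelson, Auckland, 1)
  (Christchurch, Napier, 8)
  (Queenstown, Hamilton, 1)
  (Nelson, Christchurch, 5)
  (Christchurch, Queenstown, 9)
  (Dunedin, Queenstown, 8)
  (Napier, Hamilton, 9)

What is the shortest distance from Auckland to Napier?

A few of the Auckland→Napier routes:
Auckland -> Nelson -> Hamilton -> Dunedin -> Napier: 1 + 3 + 4 + 3 = 11
Auckland -> Nelson -> Hamilton -> Napier: 1 + 3 + 9 = 13
Auckland -> Nelson -> Hamilton -> Queenstown -> Napier: 1 + 3 + 1 + 7 = 12
The minimum is 11.

11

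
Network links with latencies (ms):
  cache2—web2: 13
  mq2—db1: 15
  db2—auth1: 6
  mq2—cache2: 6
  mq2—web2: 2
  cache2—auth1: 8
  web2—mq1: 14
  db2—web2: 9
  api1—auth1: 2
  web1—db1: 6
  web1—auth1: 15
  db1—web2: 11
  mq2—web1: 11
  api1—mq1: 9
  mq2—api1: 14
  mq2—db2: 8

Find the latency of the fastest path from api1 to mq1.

9

Comparing a few candidate routes:
api1-auth1-cache2-mq2-web2-mq1: 2 + 8 + 6 + 2 + 14 = 32
api1-mq1: 9
api1-mq2-web2-mq1: 14 + 2 + 14 = 30
api1-auth1-db2-web2-mq1: 2 + 6 + 9 + 14 = 31
Best route has total 9 ms.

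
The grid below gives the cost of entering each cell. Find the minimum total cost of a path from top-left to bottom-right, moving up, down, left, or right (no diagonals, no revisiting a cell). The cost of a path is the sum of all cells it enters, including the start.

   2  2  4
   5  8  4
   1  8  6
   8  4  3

Take [0,0] → [0,1] → [0,2] → [1,2] → [2,2] → [3,2] for a total of 2 + 2 + 4 + 4 + 6 + 3 = 21.

21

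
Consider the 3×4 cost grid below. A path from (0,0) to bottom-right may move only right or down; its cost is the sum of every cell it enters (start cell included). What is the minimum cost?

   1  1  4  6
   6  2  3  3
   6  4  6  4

14

Cheapest: (0,0)→(0,1)→(1,1)→(1,2)→(1,3)→(2,3)
  1 + 1 + 2 + 3 + 3 + 4 = 14
For comparison, the top-then-right route costs 19.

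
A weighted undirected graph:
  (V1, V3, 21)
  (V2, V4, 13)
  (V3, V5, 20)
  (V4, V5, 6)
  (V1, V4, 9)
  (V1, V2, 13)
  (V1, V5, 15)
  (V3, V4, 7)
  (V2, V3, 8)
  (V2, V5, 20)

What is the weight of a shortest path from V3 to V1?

16

Some routes from V3 to V1:
V3-V2-V1: 8 + 13 = 21
V3-V4-V5-V1: 7 + 6 + 15 = 28
V3-V4-V2-V1: 7 + 13 + 13 = 33
V3-V2-V4-V1: 8 + 13 + 9 = 30
V3-V1: 21
V3-V4-V1: 7 + 9 = 16
Best route has total 16.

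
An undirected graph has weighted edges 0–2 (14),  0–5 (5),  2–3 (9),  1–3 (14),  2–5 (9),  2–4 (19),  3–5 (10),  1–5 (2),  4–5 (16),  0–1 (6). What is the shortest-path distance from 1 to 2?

Checking several routes:
1-0-5-2: 6 + 5 + 9 = 20
1-5-0-2: 2 + 5 + 14 = 21
1-0-2: 6 + 14 = 20
1-5-2: 2 + 9 = 11
1-5-3-2: 2 + 10 + 9 = 21
Shortest: 11.

11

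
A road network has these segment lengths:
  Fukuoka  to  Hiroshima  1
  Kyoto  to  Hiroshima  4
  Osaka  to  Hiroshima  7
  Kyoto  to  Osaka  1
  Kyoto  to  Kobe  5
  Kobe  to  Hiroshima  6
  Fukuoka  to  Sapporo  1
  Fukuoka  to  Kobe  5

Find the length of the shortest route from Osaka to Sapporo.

7

A few of the Osaka→Sapporo routes:
Osaka - Kyoto - Hiroshima - Kobe - Fukuoka - Sapporo: 1 + 4 + 6 + 5 + 1 = 17
Osaka - Hiroshima - Kobe - Fukuoka - Sapporo: 7 + 6 + 5 + 1 = 19
Osaka - Kyoto - Kobe - Hiroshima - Fukuoka - Sapporo: 1 + 5 + 6 + 1 + 1 = 14
Osaka - Hiroshima - Fukuoka - Sapporo: 7 + 1 + 1 = 9
Osaka - Kyoto - Hiroshima - Fukuoka - Sapporo: 1 + 4 + 1 + 1 = 7
Osaka - Kyoto - Kobe - Fukuoka - Sapporo: 1 + 5 + 5 + 1 = 12
Shortest: 7.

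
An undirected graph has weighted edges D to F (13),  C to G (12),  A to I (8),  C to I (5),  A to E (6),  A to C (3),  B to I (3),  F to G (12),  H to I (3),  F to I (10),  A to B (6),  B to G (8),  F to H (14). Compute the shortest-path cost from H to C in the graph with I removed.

38

Candidate routes:
H -> F -> G -> B -> A -> C: 14 + 12 + 8 + 6 + 3 = 43
H -> F -> G -> C: 14 + 12 + 12 = 38
Best route has total 38.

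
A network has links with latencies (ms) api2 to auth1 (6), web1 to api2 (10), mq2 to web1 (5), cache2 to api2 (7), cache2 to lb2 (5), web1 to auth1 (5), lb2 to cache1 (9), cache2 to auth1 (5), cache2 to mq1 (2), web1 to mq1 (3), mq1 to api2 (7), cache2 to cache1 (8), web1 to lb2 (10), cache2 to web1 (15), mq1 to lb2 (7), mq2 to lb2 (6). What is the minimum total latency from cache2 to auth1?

Some routes from cache2 to auth1:
cache2 → mq1 → web1 → auth1: 2 + 3 + 5 = 10
cache2 → api2 → auth1: 7 + 6 = 13
cache2 → auth1: 5
Shortest: 5 ms.

5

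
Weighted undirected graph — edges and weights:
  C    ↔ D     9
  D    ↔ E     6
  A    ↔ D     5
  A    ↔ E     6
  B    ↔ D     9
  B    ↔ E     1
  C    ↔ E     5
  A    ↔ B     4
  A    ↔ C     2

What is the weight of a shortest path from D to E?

A few of the D→E routes:
D → E: 6
D → A → C → E: 5 + 2 + 5 = 12
D → A → B → E: 5 + 4 + 1 = 10
D → A → E: 5 + 6 = 11
D → B → E: 9 + 1 = 10
The minimum is 6.

6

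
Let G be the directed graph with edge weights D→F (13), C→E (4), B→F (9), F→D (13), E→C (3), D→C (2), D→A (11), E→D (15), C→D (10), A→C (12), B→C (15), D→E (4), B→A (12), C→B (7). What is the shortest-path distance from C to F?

16

Candidate routes:
C-B-F: 7 + 9 = 16
C-E-D-F: 4 + 15 + 13 = 32
C-D-F: 10 + 13 = 23
The minimum is 16.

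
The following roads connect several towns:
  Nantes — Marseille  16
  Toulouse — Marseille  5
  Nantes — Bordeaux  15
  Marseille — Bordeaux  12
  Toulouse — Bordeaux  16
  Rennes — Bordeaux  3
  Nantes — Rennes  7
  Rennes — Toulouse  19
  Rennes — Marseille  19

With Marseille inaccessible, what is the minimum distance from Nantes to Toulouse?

Checking several routes:
Nantes → Rennes → Toulouse: 7 + 19 = 26
Nantes → Rennes → Bordeaux → Toulouse: 7 + 3 + 16 = 26
Nantes → Bordeaux → Toulouse: 15 + 16 = 31
The minimum is 26.

26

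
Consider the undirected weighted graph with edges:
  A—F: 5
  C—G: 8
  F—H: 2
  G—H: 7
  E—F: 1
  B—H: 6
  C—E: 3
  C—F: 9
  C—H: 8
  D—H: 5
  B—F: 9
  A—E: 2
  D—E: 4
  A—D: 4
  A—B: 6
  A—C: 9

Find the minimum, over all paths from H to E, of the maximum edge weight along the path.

2

A few of the H→E routes:
H - D - A - E: max(5, 4, 2) = 5
H - D - A - F - E: max(5, 4, 5, 1) = 5
H - F - E: max(2, 1) = 2
Best route has worst link 2.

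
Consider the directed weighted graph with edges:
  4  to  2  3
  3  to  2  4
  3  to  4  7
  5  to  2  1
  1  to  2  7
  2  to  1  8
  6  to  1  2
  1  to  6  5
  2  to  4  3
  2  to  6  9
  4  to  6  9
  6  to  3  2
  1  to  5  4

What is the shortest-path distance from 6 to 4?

9

Paths from 6 to 4:
6-3-2-4: 2 + 4 + 3 = 9
6-3-4: 2 + 7 = 9
6-1-2-4: 2 + 7 + 3 = 12
6-1-5-2-4: 2 + 4 + 1 + 3 = 10
Shortest: 9.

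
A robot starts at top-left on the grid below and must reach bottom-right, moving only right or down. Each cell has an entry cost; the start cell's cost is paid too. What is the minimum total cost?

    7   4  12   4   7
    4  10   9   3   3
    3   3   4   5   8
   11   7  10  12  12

46

Cheapest: [0,0] -> [1,0] -> [2,0] -> [2,1] -> [2,2] -> [2,3] -> [2,4] -> [3,4]
  7 + 4 + 3 + 3 + 4 + 5 + 8 + 12 = 46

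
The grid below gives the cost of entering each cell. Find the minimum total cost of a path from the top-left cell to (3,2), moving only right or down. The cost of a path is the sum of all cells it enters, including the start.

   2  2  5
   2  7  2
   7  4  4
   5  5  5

One optimal route is [0,0] → [0,1] → [0,2] → [1,2] → [2,2] → [3,2].
Its cost is 2 + 2 + 5 + 2 + 4 + 5 = 20.

20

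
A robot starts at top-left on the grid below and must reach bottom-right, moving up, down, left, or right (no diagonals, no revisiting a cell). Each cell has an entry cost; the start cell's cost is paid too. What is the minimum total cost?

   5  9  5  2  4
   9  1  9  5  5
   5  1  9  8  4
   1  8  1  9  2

36

Best path: (0,0) (0,1) (0,2) (0,3) (0,4) (1,4) (2,4) (3,4)
Cost: 5 + 9 + 5 + 2 + 4 + 5 + 4 + 2 = 36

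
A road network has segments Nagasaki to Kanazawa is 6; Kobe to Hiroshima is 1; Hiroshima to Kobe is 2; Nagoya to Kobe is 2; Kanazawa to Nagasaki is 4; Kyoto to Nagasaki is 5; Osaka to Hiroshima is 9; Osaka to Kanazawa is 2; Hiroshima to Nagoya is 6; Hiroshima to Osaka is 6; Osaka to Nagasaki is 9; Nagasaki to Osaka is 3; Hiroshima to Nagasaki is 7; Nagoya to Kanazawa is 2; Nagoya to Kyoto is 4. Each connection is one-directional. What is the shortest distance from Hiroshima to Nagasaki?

Paths from Hiroshima to Nagasaki:
Hiroshima - Nagasaki: 7
Hiroshima - Osaka - Kanazawa - Nagasaki: 6 + 2 + 4 = 12
Hiroshima - Nagoya - Kyoto - Nagasaki: 6 + 4 + 5 = 15
Hiroshima - Osaka - Nagasaki: 6 + 9 = 15
Hiroshima - Nagoya - Kanazawa - Nagasaki: 6 + 2 + 4 = 12
Shortest: 7.

7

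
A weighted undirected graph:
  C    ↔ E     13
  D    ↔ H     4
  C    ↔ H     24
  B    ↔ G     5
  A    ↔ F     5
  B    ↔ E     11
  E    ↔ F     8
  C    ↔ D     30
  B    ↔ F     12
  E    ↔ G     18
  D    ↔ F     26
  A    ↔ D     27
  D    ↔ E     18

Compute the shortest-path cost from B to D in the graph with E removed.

38

Candidate routes:
B -> F -> D: 12 + 26 = 38
B -> F -> A -> D: 12 + 5 + 27 = 44
Best route has total 38.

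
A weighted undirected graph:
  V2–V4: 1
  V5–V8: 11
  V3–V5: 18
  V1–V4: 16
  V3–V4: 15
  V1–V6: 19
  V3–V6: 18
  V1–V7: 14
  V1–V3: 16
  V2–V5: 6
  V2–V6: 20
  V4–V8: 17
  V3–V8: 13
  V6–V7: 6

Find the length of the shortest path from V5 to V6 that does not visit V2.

36

Some routes from V5 to V6 avoiding V2:
V5 -> V3 -> V1 -> V6: 18 + 16 + 19 = 53
V5 -> V8 -> V3 -> V1 -> V6: 11 + 13 + 16 + 19 = 59
V5 -> V3 -> V6: 18 + 18 = 36
V5 -> V8 -> V3 -> V6: 11 + 13 + 18 = 42
V5 -> V3 -> V1 -> V7 -> V6: 18 + 16 + 14 + 6 = 54
V5 -> V8 -> V3 -> V1 -> V7 -> V6: 11 + 13 + 16 + 14 + 6 = 60
The minimum is 36.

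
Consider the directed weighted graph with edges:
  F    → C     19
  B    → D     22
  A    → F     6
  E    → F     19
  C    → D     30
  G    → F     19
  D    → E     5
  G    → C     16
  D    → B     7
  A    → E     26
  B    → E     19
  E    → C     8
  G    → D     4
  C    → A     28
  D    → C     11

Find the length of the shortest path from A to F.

Paths from A to F:
A - F: 6
A - E - F: 26 + 19 = 45
Best route has total 6.

6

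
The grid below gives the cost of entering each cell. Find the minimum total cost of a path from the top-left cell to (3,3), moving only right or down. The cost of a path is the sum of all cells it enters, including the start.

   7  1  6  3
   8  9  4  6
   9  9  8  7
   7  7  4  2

32

Take [0,0]→[0,1]→[0,2]→[0,3]→[1,3]→[2,3]→[3,3] for a total of 7 + 1 + 6 + 3 + 6 + 7 + 2 = 32.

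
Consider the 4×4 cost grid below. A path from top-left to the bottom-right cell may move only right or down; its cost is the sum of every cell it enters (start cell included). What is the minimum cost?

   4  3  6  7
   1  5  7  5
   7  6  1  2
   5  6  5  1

20

One optimal route is [0,0]→[1,0]→[1,1]→[2,1]→[2,2]→[2,3]→[3,3].
Its cost is 4 + 1 + 5 + 6 + 1 + 2 + 1 = 20.
For comparison, the top-then-right route costs 28.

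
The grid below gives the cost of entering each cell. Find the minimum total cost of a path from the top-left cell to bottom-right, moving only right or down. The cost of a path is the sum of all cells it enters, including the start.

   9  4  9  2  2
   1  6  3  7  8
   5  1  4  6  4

30

Path [0,0] [1,0] [2,0] [2,1] [2,2] [2,3] [2,4]: 9 + 1 + 5 + 1 + 4 + 6 + 4 = 30.
(Top row then right column would cost 38.)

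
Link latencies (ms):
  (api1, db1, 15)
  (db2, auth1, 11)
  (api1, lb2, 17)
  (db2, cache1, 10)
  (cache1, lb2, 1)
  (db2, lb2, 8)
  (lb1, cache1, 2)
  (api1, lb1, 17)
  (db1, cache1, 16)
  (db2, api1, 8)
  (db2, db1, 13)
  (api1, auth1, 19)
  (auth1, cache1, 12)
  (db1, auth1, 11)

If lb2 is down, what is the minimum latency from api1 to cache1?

18

Comparing a few candidate routes:
api1→lb1→cache1: 17 + 2 = 19
api1→db2→cache1: 8 + 10 = 18
api1→auth1→cache1: 19 + 12 = 31
Shortest: 18 ms.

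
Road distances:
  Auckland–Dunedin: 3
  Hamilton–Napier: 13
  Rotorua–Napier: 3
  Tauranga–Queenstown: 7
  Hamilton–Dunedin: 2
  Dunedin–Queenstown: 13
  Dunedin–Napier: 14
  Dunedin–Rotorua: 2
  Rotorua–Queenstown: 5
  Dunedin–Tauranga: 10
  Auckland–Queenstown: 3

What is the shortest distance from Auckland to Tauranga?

Checking several routes:
Auckland - Dunedin - Rotorua - Queenstown - Tauranga: 3 + 2 + 5 + 7 = 17
Auckland - Dunedin - Tauranga: 3 + 10 = 13
Auckland - Queenstown - Rotorua - Dunedin - Tauranga: 3 + 5 + 2 + 10 = 20
Auckland - Queenstown - Tauranga: 3 + 7 = 10
Best route has total 10.

10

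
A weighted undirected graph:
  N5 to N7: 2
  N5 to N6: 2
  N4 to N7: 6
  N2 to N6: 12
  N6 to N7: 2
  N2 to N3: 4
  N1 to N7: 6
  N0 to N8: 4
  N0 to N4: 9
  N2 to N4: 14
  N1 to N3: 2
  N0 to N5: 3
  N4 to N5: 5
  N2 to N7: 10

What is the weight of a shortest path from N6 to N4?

7

Checking several routes:
N6→N7→N5→N4: 2 + 2 + 5 = 9
N6→N5→N7→N4: 2 + 2 + 6 = 10
N6→N7→N4: 2 + 6 = 8
N6→N7→N5→N0→N4: 2 + 2 + 3 + 9 = 16
N6→N5→N0→N4: 2 + 3 + 9 = 14
N6→N5→N4: 2 + 5 = 7
Best route has total 7.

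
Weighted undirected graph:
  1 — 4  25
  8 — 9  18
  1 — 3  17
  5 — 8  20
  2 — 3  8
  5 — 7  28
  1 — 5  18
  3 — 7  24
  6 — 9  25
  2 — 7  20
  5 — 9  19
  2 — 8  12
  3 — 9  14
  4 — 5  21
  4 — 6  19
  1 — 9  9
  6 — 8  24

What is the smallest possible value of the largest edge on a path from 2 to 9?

Checking several routes:
2→3→9: max(8, 14) = 14
2→3→1→9: max(8, 17, 9) = 17
2→8→9: max(12, 18) = 18
Best route has worst link 14.

14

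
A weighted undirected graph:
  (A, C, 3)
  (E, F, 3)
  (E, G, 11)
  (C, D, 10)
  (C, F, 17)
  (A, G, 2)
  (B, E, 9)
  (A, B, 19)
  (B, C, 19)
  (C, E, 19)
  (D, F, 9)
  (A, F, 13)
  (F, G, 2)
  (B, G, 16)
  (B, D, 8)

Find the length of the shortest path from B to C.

18

Checking several routes:
B→E→F→G→A→C: 9 + 3 + 2 + 2 + 3 = 19
B→C: 19
B→D→C: 8 + 10 = 18
The minimum is 18.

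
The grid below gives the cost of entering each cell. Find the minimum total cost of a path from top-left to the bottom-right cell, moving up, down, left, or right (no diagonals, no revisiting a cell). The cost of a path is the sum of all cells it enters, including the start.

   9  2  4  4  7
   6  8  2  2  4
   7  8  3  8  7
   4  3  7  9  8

38

One optimal route is (0,0) → (0,1) → (0,2) → (1,2) → (1,3) → (1,4) → (2,4) → (3,4).
Its cost is 9 + 2 + 4 + 2 + 2 + 4 + 7 + 8 = 38.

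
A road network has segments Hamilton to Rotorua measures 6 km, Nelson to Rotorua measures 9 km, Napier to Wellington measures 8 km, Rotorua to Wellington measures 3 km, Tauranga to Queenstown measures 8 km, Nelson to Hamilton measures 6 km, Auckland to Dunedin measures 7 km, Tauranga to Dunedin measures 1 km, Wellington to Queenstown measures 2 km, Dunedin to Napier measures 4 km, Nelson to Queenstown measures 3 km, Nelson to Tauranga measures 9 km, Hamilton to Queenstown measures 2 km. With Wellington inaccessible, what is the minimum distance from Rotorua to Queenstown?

Checking several routes:
Rotorua→Hamilton→Nelson→Queenstown: 6 + 6 + 3 = 15
Rotorua→Hamilton→Queenstown: 6 + 2 = 8
Rotorua→Nelson→Hamilton→Queenstown: 9 + 6 + 2 = 17
Rotorua→Nelson→Queenstown: 9 + 3 = 12
The minimum is 8 km.

8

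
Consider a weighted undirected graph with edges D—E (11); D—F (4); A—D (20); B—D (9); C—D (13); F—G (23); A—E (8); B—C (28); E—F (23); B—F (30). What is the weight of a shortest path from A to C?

32

Some routes from A to C:
A -> E -> F -> D -> C: 8 + 23 + 4 + 13 = 48
A -> E -> D -> B -> C: 8 + 11 + 9 + 28 = 56
A -> D -> C: 20 + 13 = 33
A -> E -> D -> C: 8 + 11 + 13 = 32
Shortest: 32.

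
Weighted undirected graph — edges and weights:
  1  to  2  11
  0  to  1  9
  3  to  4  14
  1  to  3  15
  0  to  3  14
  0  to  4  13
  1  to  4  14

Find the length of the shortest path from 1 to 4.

Comparing a few candidate routes:
1→3→4: 15 + 14 = 29
1→4: 14
1→0→4: 9 + 13 = 22
Shortest: 14.

14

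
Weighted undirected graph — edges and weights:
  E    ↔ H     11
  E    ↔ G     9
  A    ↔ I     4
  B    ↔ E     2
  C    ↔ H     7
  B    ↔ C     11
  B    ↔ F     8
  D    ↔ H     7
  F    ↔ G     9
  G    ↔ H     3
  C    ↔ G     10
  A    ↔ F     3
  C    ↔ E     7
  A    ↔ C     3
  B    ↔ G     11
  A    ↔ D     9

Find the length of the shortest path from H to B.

Comparing a few candidate routes:
H - E - B: 11 + 2 = 13
H - G - E - B: 3 + 9 + 2 = 14
H - G - B: 3 + 11 = 14
The minimum is 13.

13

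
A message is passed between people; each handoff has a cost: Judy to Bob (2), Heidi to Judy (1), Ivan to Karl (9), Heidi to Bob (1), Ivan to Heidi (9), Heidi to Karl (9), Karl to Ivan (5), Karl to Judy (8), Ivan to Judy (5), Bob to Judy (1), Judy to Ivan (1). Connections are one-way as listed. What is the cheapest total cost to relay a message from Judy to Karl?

10

Routes from Judy to Karl:
Judy→Ivan→Heidi→Karl: 1 + 9 + 9 = 19
Judy→Ivan→Karl: 1 + 9 = 10
Best route has total 10.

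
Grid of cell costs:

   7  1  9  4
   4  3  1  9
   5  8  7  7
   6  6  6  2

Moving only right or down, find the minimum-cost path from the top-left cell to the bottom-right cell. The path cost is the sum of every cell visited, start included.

27

Best path: r0c0 -> r0c1 -> r1c1 -> r1c2 -> r2c2 -> r3c2 -> r3c3
Cost: 7 + 1 + 3 + 1 + 7 + 6 + 2 = 27
For comparison, the top-then-right route costs 39.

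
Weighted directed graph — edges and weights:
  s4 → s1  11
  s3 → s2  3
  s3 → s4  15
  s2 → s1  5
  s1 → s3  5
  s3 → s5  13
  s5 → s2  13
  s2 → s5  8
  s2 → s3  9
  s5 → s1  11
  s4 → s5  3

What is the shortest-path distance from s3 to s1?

Comparing a few candidate routes:
s3→s2→s5→s1: 3 + 8 + 11 = 22
s3→s2→s1: 3 + 5 = 8
s3→s5→s1: 13 + 11 = 24
Shortest: 8.

8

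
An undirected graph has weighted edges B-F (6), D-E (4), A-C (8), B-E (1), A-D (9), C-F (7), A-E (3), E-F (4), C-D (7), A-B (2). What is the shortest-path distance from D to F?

Comparing a few candidate routes:
D-A-B-E-F: 9 + 2 + 1 + 4 = 16
D-E-F: 4 + 4 = 8
D-E-A-B-F: 4 + 3 + 2 + 6 = 15
D-C-F: 7 + 7 = 14
D-E-B-F: 4 + 1 + 6 = 11
Best route has total 8.

8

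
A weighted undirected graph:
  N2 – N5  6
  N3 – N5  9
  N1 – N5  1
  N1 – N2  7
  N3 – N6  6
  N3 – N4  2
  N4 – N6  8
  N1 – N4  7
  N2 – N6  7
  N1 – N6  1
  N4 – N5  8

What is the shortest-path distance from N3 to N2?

13

A few of the N3→N2 routes:
N3 → N6 → N2: 6 + 7 = 13
N3 → N6 → N1 → N2: 6 + 1 + 7 = 14
N3 → N6 → N1 → N5 → N2: 6 + 1 + 1 + 6 = 14
Best route has total 13.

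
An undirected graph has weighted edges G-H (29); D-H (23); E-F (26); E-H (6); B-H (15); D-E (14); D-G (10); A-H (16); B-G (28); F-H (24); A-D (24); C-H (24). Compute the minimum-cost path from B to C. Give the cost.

Paths from B to C:
B -> H -> C: 15 + 24 = 39
B -> G -> D -> E -> H -> C: 28 + 10 + 14 + 6 + 24 = 82
B -> G -> D -> E -> F -> H -> C: 28 + 10 + 14 + 26 + 24 + 24 = 126
B -> G -> D -> H -> C: 28 + 10 + 23 + 24 = 85
B -> G -> D -> A -> H -> C: 28 + 10 + 24 + 16 + 24 = 102
B -> G -> H -> C: 28 + 29 + 24 = 81
Best route has total 39.

39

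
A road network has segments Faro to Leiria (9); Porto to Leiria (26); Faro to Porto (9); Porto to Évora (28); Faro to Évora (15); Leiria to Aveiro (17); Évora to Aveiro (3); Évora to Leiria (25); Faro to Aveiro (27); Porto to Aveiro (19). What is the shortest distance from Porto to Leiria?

18

Some routes from Porto to Leiria:
Porto-Faro-Évora-Aveiro-Leiria: 9 + 15 + 3 + 17 = 44
Porto-Leiria: 26
Porto-Aveiro-Leiria: 19 + 17 = 36
Porto-Faro-Leiria: 9 + 9 = 18
Best route has total 18 mi.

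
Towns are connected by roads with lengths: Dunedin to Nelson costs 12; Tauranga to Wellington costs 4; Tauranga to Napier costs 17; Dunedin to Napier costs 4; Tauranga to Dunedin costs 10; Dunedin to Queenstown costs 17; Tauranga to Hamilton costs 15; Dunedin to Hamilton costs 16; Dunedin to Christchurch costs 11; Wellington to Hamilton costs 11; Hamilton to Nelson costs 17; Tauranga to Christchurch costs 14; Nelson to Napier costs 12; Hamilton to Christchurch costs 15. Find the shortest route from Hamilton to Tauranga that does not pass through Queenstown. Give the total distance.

15

A few of the Hamilton→Tauranga routes:
Hamilton → Tauranga: 15
Hamilton → Wellington → Tauranga: 11 + 4 = 15
Hamilton → Dunedin → Tauranga: 16 + 10 = 26
Best route has total 15.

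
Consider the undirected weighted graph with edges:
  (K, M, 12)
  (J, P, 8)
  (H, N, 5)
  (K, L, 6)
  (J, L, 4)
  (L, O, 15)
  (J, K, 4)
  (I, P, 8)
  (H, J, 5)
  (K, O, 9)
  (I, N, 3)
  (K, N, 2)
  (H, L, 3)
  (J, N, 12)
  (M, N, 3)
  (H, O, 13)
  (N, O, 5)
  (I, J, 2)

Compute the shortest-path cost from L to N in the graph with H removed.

Checking several routes:
L -> K -> N: 6 + 2 = 8
L -> K -> J -> I -> N: 6 + 4 + 2 + 3 = 15
L -> J -> I -> N: 4 + 2 + 3 = 9
L -> J -> K -> N: 4 + 4 + 2 = 10
Best route has total 8.

8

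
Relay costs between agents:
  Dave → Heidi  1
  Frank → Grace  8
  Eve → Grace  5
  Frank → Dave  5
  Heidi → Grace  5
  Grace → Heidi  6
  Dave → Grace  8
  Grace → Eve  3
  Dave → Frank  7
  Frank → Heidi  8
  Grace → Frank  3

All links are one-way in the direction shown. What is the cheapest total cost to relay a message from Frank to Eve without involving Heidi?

11

Routes from Frank to Eve avoiding Heidi:
Frank→Dave→Grace→Eve: 5 + 8 + 3 = 16
Frank→Grace→Eve: 8 + 3 = 11
Shortest: 11.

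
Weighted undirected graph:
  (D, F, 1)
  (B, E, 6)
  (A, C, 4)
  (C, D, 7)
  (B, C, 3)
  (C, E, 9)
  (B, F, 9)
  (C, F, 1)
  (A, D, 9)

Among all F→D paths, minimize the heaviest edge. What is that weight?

A few of the F→D routes:
F -> C -> D: max(1, 7) = 7
F -> C -> A -> D: max(1, 4, 9) = 9
F -> D: max(1) = 1
Smallest bottleneck: 1.

1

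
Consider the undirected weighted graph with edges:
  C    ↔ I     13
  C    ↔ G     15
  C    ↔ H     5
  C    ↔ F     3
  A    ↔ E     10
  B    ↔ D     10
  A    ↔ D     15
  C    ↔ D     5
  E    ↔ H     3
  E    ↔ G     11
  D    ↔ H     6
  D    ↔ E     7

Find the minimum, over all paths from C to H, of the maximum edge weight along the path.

Comparing a few candidate routes:
C -> H: max(5) = 5
C -> D -> E -> H: max(5, 7, 3) = 7
C -> D -> H: max(5, 6) = 6
C -> G -> E -> H: max(15, 11, 3) = 15
Smallest bottleneck: 5.

5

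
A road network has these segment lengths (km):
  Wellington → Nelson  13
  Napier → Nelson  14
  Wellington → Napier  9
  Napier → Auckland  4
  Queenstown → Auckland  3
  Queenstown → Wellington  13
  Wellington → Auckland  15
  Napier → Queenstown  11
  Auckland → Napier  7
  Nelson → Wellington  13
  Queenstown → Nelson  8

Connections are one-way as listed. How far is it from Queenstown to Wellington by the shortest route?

Paths from Queenstown to Wellington:
Queenstown -> Auckland -> Napier -> Nelson -> Wellington: 3 + 7 + 14 + 13 = 37
Queenstown -> Wellington: 13
Queenstown -> Nelson -> Wellington: 8 + 13 = 21
The minimum is 13 km.

13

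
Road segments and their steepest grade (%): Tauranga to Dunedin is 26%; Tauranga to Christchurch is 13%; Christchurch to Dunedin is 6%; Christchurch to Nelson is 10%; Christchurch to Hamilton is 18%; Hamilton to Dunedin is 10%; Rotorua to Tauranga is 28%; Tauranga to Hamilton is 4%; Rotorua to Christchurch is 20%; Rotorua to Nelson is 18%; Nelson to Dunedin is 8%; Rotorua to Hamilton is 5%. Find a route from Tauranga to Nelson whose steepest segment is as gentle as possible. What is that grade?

10

A few of the Tauranga→Nelson routes:
Tauranga→Christchurch→Nelson: max(13, 10) = 13
Tauranga→Christchurch→Hamilton→Dunedin→Nelson: max(13, 18, 10, 8) = 18
Tauranga→Christchurch→Dunedin→Nelson: max(13, 6, 8) = 13
Tauranga→Hamilton→Dunedin→Nelson: max(4, 10, 8) = 10
Tauranga→Hamilton→Dunedin→Christchurch→Nelson: max(4, 10, 6, 10) = 10
The minimum achievable maximum is 10%.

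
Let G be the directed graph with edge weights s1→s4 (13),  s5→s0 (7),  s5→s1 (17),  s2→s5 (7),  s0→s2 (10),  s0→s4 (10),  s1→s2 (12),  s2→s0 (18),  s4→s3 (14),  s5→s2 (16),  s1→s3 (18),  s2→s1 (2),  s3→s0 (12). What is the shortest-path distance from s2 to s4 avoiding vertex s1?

Paths from s2 to s4 avoiding s1:
s2 -> s5 -> s0 -> s4: 7 + 7 + 10 = 24
s2 -> s0 -> s4: 18 + 10 = 28
The minimum is 24.

24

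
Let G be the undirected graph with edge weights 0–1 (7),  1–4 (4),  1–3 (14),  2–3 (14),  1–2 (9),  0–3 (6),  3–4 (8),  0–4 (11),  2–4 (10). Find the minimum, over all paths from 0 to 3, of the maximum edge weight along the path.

Some routes from 0 to 3:
0→3: max(6) = 6
0→1→2→4→3: max(7, 9, 10, 8) = 10
0→1→4→3: max(7, 4, 8) = 8
Smallest bottleneck: 6.

6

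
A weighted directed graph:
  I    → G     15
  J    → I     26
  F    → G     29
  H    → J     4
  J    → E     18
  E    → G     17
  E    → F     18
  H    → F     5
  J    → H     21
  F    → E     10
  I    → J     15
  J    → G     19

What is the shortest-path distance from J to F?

26

Paths from J to F:
J -> H -> F: 21 + 5 = 26
J -> E -> F: 18 + 18 = 36
The minimum is 26.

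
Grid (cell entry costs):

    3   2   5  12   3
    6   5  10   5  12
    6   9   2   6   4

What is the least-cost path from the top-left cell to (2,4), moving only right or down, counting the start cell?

One optimal route is r0c0→r0c1→r1c1→r2c1→r2c2→r2c3→r2c4.
Its cost is 3 + 2 + 5 + 9 + 2 + 6 + 4 = 31.

31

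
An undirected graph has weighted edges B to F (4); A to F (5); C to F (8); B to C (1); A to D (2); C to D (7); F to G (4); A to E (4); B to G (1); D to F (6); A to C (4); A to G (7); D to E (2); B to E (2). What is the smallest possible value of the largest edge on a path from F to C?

4

A few of the F→C routes:
F -> G -> B -> C: max(4, 1, 1) = 4
F -> G -> B -> E -> A -> C: max(4, 1, 2, 4, 4) = 4
F -> G -> B -> E -> D -> A -> C: max(4, 1, 2, 2, 2, 4) = 4
Smallest bottleneck: 4.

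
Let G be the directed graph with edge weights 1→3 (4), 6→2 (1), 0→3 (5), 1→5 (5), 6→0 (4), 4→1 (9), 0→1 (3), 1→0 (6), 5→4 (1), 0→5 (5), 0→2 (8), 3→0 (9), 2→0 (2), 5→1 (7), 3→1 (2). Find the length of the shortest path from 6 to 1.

6

Some routes from 6 to 1:
6-0-3-1: 4 + 5 + 2 = 11
6-0-1: 4 + 3 = 7
6-0-5-1: 4 + 5 + 7 = 16
6-2-0-5-1: 1 + 2 + 5 + 7 = 15
6-2-0-3-1: 1 + 2 + 5 + 2 = 10
6-2-0-1: 1 + 2 + 3 = 6
The minimum is 6.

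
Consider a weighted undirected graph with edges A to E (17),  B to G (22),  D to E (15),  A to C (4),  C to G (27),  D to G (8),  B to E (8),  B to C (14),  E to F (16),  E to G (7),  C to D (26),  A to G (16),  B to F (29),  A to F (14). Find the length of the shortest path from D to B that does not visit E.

A few of the D→B routes:
D - G - B: 8 + 22 = 30
D - G - A - C - B: 8 + 16 + 4 + 14 = 42
D - C - B: 26 + 14 = 40
D - G - C - B: 8 + 27 + 14 = 49
Best route has total 30.

30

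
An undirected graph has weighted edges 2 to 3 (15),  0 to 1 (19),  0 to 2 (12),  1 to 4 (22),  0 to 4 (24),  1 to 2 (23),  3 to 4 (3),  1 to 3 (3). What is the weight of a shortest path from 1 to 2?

18

A few of the 1→2 routes:
1 -> 2: 23
1 -> 3 -> 2: 3 + 15 = 18
1 -> 0 -> 2: 19 + 12 = 31
1 -> 4 -> 3 -> 2: 22 + 3 + 15 = 40
1 -> 3 -> 4 -> 0 -> 2: 3 + 3 + 24 + 12 = 42
Shortest: 18.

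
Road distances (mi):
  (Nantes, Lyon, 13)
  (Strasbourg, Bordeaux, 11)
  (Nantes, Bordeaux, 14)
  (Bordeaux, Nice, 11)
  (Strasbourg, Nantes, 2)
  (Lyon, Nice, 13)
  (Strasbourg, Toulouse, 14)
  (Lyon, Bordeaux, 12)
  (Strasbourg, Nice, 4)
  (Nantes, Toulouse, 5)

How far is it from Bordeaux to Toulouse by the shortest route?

A few of the Bordeaux→Toulouse routes:
Bordeaux - Strasbourg - Nantes - Toulouse: 11 + 2 + 5 = 18
Bordeaux - Nantes - Toulouse: 14 + 5 = 19
Bordeaux - Nice - Strasbourg - Nantes - Toulouse: 11 + 4 + 2 + 5 = 22
Bordeaux - Strasbourg - Toulouse: 11 + 14 = 25
Best route has total 18 mi.

18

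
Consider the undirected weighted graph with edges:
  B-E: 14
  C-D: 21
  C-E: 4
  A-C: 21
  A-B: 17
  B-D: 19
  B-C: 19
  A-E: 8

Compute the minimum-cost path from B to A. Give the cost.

Checking several routes:
B → A: 17
B → E → A: 14 + 8 = 22
B → C → E → A: 19 + 4 + 8 = 31
Shortest: 17.

17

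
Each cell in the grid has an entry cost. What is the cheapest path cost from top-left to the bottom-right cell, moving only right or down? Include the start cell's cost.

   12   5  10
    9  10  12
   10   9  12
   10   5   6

Path r0c0 r0c1 r1c1 r2c1 r3c1 r3c2: 12 + 5 + 10 + 9 + 5 + 6 = 47.

47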